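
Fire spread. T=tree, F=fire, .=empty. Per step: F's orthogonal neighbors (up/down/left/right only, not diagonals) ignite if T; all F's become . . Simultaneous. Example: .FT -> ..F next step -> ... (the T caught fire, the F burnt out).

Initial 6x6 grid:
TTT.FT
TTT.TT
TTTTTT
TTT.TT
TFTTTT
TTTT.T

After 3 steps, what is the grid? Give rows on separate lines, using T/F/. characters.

Step 1: 6 trees catch fire, 2 burn out
  TTT..F
  TTT.FT
  TTTTTT
  TFT.TT
  F.FTTT
  TFTT.T
Step 2: 8 trees catch fire, 6 burn out
  TTT...
  TTT..F
  TFTTFT
  F.F.TT
  ...FTT
  F.FT.T
Step 3: 8 trees catch fire, 8 burn out
  TTT...
  TFT...
  F.FF.F
  ....FT
  ....FT
  ...F.T

TTT...
TFT...
F.FF.F
....FT
....FT
...F.T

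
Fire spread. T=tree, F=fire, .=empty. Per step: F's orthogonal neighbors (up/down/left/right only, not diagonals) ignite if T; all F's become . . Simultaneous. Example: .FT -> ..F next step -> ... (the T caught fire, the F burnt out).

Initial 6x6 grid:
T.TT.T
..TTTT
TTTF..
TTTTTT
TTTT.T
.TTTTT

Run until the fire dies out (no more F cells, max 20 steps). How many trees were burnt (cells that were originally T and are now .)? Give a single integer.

Step 1: +3 fires, +1 burnt (F count now 3)
Step 2: +7 fires, +3 burnt (F count now 7)
Step 3: +7 fires, +7 burnt (F count now 7)
Step 4: +6 fires, +7 burnt (F count now 6)
Step 5: +3 fires, +6 burnt (F count now 3)
Step 6: +0 fires, +3 burnt (F count now 0)
Fire out after step 6
Initially T: 27, now '.': 35
Total burnt (originally-T cells now '.'): 26

Answer: 26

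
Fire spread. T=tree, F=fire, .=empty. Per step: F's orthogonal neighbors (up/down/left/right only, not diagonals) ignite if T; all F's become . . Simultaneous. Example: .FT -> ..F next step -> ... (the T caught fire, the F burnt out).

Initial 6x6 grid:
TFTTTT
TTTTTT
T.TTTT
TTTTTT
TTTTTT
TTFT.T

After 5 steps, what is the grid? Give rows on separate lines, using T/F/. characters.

Step 1: 6 trees catch fire, 2 burn out
  F.FTTT
  TFTTTT
  T.TTTT
  TTTTTT
  TTFTTT
  TF.F.T
Step 2: 7 trees catch fire, 6 burn out
  ...FTT
  F.FTTT
  T.TTTT
  TTFTTT
  TF.FTT
  F....T
Step 3: 8 trees catch fire, 7 burn out
  ....FT
  ...FTT
  F.FTTT
  TF.FTT
  F...FT
  .....T
Step 4: 6 trees catch fire, 8 burn out
  .....F
  ....FT
  ...FTT
  F...FT
  .....F
  .....T
Step 5: 4 trees catch fire, 6 burn out
  ......
  .....F
  ....FT
  .....F
  ......
  .....F

......
.....F
....FT
.....F
......
.....F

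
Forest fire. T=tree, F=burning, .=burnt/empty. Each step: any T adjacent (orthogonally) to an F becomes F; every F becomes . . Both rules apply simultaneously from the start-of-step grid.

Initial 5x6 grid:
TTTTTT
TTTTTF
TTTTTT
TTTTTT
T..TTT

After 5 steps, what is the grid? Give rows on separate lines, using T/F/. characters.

Step 1: 3 trees catch fire, 1 burn out
  TTTTTF
  TTTTF.
  TTTTTF
  TTTTTT
  T..TTT
Step 2: 4 trees catch fire, 3 burn out
  TTTTF.
  TTTF..
  TTTTF.
  TTTTTF
  T..TTT
Step 3: 5 trees catch fire, 4 burn out
  TTTF..
  TTF...
  TTTF..
  TTTTF.
  T..TTF
Step 4: 5 trees catch fire, 5 burn out
  TTF...
  TF....
  TTF...
  TTTF..
  T..TF.
Step 5: 5 trees catch fire, 5 burn out
  TF....
  F.....
  TF....
  TTF...
  T..F..

TF....
F.....
TF....
TTF...
T..F..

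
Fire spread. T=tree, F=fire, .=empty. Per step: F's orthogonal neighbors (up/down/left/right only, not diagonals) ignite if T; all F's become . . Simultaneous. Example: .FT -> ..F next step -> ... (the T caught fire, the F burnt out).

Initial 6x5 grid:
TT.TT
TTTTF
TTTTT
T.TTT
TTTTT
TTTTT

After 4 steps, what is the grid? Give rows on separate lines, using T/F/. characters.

Step 1: 3 trees catch fire, 1 burn out
  TT.TF
  TTTF.
  TTTTF
  T.TTT
  TTTTT
  TTTTT
Step 2: 4 trees catch fire, 3 burn out
  TT.F.
  TTF..
  TTTF.
  T.TTF
  TTTTT
  TTTTT
Step 3: 4 trees catch fire, 4 burn out
  TT...
  TF...
  TTF..
  T.TF.
  TTTTF
  TTTTT
Step 4: 6 trees catch fire, 4 burn out
  TF...
  F....
  TF...
  T.F..
  TTTF.
  TTTTF

TF...
F....
TF...
T.F..
TTTF.
TTTTF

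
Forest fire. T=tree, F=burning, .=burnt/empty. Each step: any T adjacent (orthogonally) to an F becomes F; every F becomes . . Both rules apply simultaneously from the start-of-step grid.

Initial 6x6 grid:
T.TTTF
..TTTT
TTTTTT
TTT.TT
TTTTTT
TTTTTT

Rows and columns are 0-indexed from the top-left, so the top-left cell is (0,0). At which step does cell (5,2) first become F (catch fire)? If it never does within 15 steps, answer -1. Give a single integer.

Step 1: cell (5,2)='T' (+2 fires, +1 burnt)
Step 2: cell (5,2)='T' (+3 fires, +2 burnt)
Step 3: cell (5,2)='T' (+4 fires, +3 burnt)
Step 4: cell (5,2)='T' (+4 fires, +4 burnt)
Step 5: cell (5,2)='T' (+3 fires, +4 burnt)
Step 6: cell (5,2)='T' (+4 fires, +3 burnt)
Step 7: cell (5,2)='T' (+4 fires, +4 burnt)
Step 8: cell (5,2)='F' (+3 fires, +4 burnt)
  -> target ignites at step 8
Step 9: cell (5,2)='.' (+2 fires, +3 burnt)
Step 10: cell (5,2)='.' (+1 fires, +2 burnt)
Step 11: cell (5,2)='.' (+0 fires, +1 burnt)
  fire out at step 11

8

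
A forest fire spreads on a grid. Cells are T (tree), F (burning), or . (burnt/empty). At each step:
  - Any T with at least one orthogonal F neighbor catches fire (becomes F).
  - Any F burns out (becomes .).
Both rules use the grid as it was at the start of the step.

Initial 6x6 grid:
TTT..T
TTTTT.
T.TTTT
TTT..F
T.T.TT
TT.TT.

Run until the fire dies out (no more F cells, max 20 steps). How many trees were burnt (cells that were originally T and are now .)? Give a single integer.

Step 1: +2 fires, +1 burnt (F count now 2)
Step 2: +2 fires, +2 burnt (F count now 2)
Step 3: +3 fires, +2 burnt (F count now 3)
Step 4: +3 fires, +3 burnt (F count now 3)
Step 5: +2 fires, +3 burnt (F count now 2)
Step 6: +4 fires, +2 burnt (F count now 4)
Step 7: +3 fires, +4 burnt (F count now 3)
Step 8: +3 fires, +3 burnt (F count now 3)
Step 9: +1 fires, +3 burnt (F count now 1)
Step 10: +1 fires, +1 burnt (F count now 1)
Step 11: +0 fires, +1 burnt (F count now 0)
Fire out after step 11
Initially T: 25, now '.': 35
Total burnt (originally-T cells now '.'): 24

Answer: 24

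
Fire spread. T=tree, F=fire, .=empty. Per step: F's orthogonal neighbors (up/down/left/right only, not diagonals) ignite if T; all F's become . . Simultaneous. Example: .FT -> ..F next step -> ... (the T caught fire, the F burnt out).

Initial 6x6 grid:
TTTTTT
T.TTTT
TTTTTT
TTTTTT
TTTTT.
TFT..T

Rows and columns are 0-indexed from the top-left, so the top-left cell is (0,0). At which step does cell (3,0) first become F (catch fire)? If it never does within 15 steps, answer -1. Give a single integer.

Step 1: cell (3,0)='T' (+3 fires, +1 burnt)
Step 2: cell (3,0)='T' (+3 fires, +3 burnt)
Step 3: cell (3,0)='F' (+4 fires, +3 burnt)
  -> target ignites at step 3
Step 4: cell (3,0)='.' (+4 fires, +4 burnt)
Step 5: cell (3,0)='.' (+4 fires, +4 burnt)
Step 6: cell (3,0)='.' (+5 fires, +4 burnt)
Step 7: cell (3,0)='.' (+4 fires, +5 burnt)
Step 8: cell (3,0)='.' (+2 fires, +4 burnt)
Step 9: cell (3,0)='.' (+1 fires, +2 burnt)
Step 10: cell (3,0)='.' (+0 fires, +1 burnt)
  fire out at step 10

3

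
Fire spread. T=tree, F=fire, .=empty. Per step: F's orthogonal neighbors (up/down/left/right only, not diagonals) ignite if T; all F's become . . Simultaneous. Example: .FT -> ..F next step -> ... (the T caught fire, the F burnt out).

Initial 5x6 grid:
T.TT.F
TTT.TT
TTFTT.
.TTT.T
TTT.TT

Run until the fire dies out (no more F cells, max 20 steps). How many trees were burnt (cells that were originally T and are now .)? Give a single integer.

Step 1: +5 fires, +2 burnt (F count now 5)
Step 2: +8 fires, +5 burnt (F count now 8)
Step 3: +3 fires, +8 burnt (F count now 3)
Step 4: +2 fires, +3 burnt (F count now 2)
Step 5: +0 fires, +2 burnt (F count now 0)
Fire out after step 5
Initially T: 21, now '.': 27
Total burnt (originally-T cells now '.'): 18

Answer: 18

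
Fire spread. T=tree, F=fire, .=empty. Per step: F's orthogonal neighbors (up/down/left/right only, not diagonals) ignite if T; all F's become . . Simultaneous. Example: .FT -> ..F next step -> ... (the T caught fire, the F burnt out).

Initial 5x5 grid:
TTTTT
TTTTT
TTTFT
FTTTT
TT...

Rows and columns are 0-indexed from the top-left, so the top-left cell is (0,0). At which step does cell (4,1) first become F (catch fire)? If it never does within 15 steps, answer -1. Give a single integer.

Step 1: cell (4,1)='T' (+7 fires, +2 burnt)
Step 2: cell (4,1)='F' (+8 fires, +7 burnt)
  -> target ignites at step 2
Step 3: cell (4,1)='.' (+4 fires, +8 burnt)
Step 4: cell (4,1)='.' (+1 fires, +4 burnt)
Step 5: cell (4,1)='.' (+0 fires, +1 burnt)
  fire out at step 5

2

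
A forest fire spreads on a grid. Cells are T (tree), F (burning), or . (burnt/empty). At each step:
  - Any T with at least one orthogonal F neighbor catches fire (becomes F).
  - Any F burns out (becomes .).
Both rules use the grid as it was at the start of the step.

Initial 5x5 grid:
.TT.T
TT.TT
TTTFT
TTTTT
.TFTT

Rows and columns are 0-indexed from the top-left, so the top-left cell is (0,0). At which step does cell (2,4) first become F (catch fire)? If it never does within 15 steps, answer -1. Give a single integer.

Step 1: cell (2,4)='F' (+7 fires, +2 burnt)
  -> target ignites at step 1
Step 2: cell (2,4)='.' (+5 fires, +7 burnt)
Step 3: cell (2,4)='.' (+4 fires, +5 burnt)
Step 4: cell (2,4)='.' (+2 fires, +4 burnt)
Step 5: cell (2,4)='.' (+1 fires, +2 burnt)
Step 6: cell (2,4)='.' (+0 fires, +1 burnt)
  fire out at step 6

1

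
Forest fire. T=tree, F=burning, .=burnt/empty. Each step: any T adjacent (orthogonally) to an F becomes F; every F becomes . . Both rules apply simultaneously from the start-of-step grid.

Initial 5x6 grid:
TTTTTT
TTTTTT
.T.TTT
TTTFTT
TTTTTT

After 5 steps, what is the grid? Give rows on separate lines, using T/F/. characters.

Step 1: 4 trees catch fire, 1 burn out
  TTTTTT
  TTTTTT
  .T.FTT
  TTF.FT
  TTTFTT
Step 2: 6 trees catch fire, 4 burn out
  TTTTTT
  TTTFTT
  .T..FT
  TF...F
  TTF.FT
Step 3: 8 trees catch fire, 6 burn out
  TTTFTT
  TTF.FT
  .F...F
  F.....
  TF...F
Step 4: 5 trees catch fire, 8 burn out
  TTF.FT
  TF...F
  ......
  ......
  F.....
Step 5: 3 trees catch fire, 5 burn out
  TF...F
  F.....
  ......
  ......
  ......

TF...F
F.....
......
......
......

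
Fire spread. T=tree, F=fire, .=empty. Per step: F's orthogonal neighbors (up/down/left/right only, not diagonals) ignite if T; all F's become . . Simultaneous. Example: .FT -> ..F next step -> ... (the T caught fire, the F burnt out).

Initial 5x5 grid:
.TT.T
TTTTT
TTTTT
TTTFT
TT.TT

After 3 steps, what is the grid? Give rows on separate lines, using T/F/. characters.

Step 1: 4 trees catch fire, 1 burn out
  .TT.T
  TTTTT
  TTTFT
  TTF.F
  TT.FT
Step 2: 5 trees catch fire, 4 burn out
  .TT.T
  TTTFT
  TTF.F
  TF...
  TT..F
Step 3: 5 trees catch fire, 5 burn out
  .TT.T
  TTF.F
  TF...
  F....
  TF...

.TT.T
TTF.F
TF...
F....
TF...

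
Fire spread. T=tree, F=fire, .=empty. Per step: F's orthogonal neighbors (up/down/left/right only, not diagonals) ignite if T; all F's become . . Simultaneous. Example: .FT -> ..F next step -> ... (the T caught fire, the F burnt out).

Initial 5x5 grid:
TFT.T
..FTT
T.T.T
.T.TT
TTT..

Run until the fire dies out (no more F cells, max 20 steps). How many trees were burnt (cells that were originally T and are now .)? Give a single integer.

Answer: 9

Derivation:
Step 1: +4 fires, +2 burnt (F count now 4)
Step 2: +1 fires, +4 burnt (F count now 1)
Step 3: +2 fires, +1 burnt (F count now 2)
Step 4: +1 fires, +2 burnt (F count now 1)
Step 5: +1 fires, +1 burnt (F count now 1)
Step 6: +0 fires, +1 burnt (F count now 0)
Fire out after step 6
Initially T: 14, now '.': 20
Total burnt (originally-T cells now '.'): 9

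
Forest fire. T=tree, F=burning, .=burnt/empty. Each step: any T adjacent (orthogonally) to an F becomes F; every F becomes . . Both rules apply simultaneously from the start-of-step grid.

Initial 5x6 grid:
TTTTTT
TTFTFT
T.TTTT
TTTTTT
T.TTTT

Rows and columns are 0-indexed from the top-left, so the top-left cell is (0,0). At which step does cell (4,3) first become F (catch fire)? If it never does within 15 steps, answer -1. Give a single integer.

Step 1: cell (4,3)='T' (+7 fires, +2 burnt)
Step 2: cell (4,3)='T' (+8 fires, +7 burnt)
Step 3: cell (4,3)='T' (+7 fires, +8 burnt)
Step 4: cell (4,3)='F' (+3 fires, +7 burnt)
  -> target ignites at step 4
Step 5: cell (4,3)='.' (+1 fires, +3 burnt)
Step 6: cell (4,3)='.' (+0 fires, +1 burnt)
  fire out at step 6

4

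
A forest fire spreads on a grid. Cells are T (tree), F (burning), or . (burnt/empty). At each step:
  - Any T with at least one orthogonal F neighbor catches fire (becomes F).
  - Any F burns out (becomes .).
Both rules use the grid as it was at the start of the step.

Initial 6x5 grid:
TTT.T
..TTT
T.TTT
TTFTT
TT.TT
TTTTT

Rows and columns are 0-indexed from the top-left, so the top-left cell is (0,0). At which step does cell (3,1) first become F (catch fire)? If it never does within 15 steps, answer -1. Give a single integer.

Step 1: cell (3,1)='F' (+3 fires, +1 burnt)
  -> target ignites at step 1
Step 2: cell (3,1)='.' (+6 fires, +3 burnt)
Step 3: cell (3,1)='.' (+8 fires, +6 burnt)
Step 4: cell (3,1)='.' (+5 fires, +8 burnt)
Step 5: cell (3,1)='.' (+2 fires, +5 burnt)
Step 6: cell (3,1)='.' (+0 fires, +2 burnt)
  fire out at step 6

1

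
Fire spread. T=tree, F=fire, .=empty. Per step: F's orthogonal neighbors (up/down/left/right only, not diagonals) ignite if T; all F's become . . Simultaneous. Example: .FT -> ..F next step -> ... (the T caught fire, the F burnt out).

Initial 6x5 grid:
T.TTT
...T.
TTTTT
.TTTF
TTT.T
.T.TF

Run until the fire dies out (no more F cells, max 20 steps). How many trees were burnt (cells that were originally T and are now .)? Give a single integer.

Answer: 18

Derivation:
Step 1: +4 fires, +2 burnt (F count now 4)
Step 2: +2 fires, +4 burnt (F count now 2)
Step 3: +4 fires, +2 burnt (F count now 4)
Step 4: +3 fires, +4 burnt (F count now 3)
Step 5: +5 fires, +3 burnt (F count now 5)
Step 6: +0 fires, +5 burnt (F count now 0)
Fire out after step 6
Initially T: 19, now '.': 29
Total burnt (originally-T cells now '.'): 18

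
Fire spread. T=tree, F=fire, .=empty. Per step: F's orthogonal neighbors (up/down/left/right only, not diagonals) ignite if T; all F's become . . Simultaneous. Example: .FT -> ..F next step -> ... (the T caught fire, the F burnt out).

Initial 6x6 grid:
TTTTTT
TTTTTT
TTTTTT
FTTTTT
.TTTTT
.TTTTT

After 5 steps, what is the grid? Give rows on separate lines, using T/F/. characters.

Step 1: 2 trees catch fire, 1 burn out
  TTTTTT
  TTTTTT
  FTTTTT
  .FTTTT
  .TTTTT
  .TTTTT
Step 2: 4 trees catch fire, 2 burn out
  TTTTTT
  FTTTTT
  .FTTTT
  ..FTTT
  .FTTTT
  .TTTTT
Step 3: 6 trees catch fire, 4 burn out
  FTTTTT
  .FTTTT
  ..FTTT
  ...FTT
  ..FTTT
  .FTTTT
Step 4: 6 trees catch fire, 6 burn out
  .FTTTT
  ..FTTT
  ...FTT
  ....FT
  ...FTT
  ..FTTT
Step 5: 6 trees catch fire, 6 burn out
  ..FTTT
  ...FTT
  ....FT
  .....F
  ....FT
  ...FTT

..FTTT
...FTT
....FT
.....F
....FT
...FTT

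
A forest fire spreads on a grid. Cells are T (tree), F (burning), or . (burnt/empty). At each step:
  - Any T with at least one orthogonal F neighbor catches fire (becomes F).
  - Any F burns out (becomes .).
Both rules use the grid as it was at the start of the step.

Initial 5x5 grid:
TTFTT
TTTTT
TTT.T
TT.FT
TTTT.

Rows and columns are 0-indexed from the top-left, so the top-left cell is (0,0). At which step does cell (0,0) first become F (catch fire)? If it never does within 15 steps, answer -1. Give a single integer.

Step 1: cell (0,0)='T' (+5 fires, +2 burnt)
Step 2: cell (0,0)='F' (+7 fires, +5 burnt)
  -> target ignites at step 2
Step 3: cell (0,0)='.' (+4 fires, +7 burnt)
Step 4: cell (0,0)='.' (+3 fires, +4 burnt)
Step 5: cell (0,0)='.' (+1 fires, +3 burnt)
Step 6: cell (0,0)='.' (+0 fires, +1 burnt)
  fire out at step 6

2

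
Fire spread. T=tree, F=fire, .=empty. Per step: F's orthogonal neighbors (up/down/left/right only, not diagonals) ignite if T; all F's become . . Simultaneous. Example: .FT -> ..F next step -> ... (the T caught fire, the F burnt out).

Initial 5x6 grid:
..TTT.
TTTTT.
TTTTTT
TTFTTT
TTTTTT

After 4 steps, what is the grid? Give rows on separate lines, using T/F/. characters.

Step 1: 4 trees catch fire, 1 burn out
  ..TTT.
  TTTTT.
  TTFTTT
  TF.FTT
  TTFTTT
Step 2: 7 trees catch fire, 4 burn out
  ..TTT.
  TTFTT.
  TF.FTT
  F...FT
  TF.FTT
Step 3: 8 trees catch fire, 7 burn out
  ..FTT.
  TF.FT.
  F...FT
  .....F
  F...FT
Step 4: 5 trees catch fire, 8 burn out
  ...FT.
  F...F.
  .....F
  ......
  .....F

...FT.
F...F.
.....F
......
.....F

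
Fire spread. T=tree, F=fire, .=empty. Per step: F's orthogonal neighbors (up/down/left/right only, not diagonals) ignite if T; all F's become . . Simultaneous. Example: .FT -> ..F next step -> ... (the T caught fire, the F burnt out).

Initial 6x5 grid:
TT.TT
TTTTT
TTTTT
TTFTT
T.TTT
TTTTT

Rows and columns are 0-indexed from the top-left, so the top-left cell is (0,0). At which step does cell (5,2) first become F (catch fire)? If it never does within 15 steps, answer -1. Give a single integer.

Step 1: cell (5,2)='T' (+4 fires, +1 burnt)
Step 2: cell (5,2)='F' (+7 fires, +4 burnt)
  -> target ignites at step 2
Step 3: cell (5,2)='.' (+8 fires, +7 burnt)
Step 4: cell (5,2)='.' (+6 fires, +8 burnt)
Step 5: cell (5,2)='.' (+2 fires, +6 burnt)
Step 6: cell (5,2)='.' (+0 fires, +2 burnt)
  fire out at step 6

2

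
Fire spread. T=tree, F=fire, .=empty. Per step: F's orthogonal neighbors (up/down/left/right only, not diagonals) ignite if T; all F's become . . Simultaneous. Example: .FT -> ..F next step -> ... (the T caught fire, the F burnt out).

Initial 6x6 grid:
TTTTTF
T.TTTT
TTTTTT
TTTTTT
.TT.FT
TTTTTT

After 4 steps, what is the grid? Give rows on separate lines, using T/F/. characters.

Step 1: 5 trees catch fire, 2 burn out
  TTTTF.
  T.TTTF
  TTTTTT
  TTTTFT
  .TT..F
  TTTTFT
Step 2: 8 trees catch fire, 5 burn out
  TTTF..
  T.TTF.
  TTTTFF
  TTTF.F
  .TT...
  TTTF.F
Step 3: 5 trees catch fire, 8 burn out
  TTF...
  T.TF..
  TTTF..
  TTF...
  .TT...
  TTF...
Step 4: 6 trees catch fire, 5 burn out
  TF....
  T.F...
  TTF...
  TF....
  .TF...
  TF....

TF....
T.F...
TTF...
TF....
.TF...
TF....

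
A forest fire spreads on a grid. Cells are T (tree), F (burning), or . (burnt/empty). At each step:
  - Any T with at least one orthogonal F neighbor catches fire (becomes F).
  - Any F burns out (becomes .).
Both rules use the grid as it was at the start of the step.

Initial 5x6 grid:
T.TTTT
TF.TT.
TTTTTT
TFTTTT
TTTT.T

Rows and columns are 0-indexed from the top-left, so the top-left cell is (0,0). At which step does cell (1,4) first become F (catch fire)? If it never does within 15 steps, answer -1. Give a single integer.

Step 1: cell (1,4)='T' (+5 fires, +2 burnt)
Step 2: cell (1,4)='T' (+6 fires, +5 burnt)
Step 3: cell (1,4)='T' (+3 fires, +6 burnt)
Step 4: cell (1,4)='T' (+3 fires, +3 burnt)
Step 5: cell (1,4)='F' (+4 fires, +3 burnt)
  -> target ignites at step 5
Step 6: cell (1,4)='.' (+2 fires, +4 burnt)
Step 7: cell (1,4)='.' (+1 fires, +2 burnt)
Step 8: cell (1,4)='.' (+0 fires, +1 burnt)
  fire out at step 8

5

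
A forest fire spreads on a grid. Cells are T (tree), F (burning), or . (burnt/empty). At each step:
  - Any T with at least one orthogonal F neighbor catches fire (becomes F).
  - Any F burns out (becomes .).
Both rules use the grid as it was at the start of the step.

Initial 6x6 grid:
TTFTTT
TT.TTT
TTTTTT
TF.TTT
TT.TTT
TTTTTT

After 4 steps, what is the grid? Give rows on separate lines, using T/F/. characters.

Step 1: 5 trees catch fire, 2 burn out
  TF.FTT
  TT.TTT
  TFTTTT
  F..TTT
  TF.TTT
  TTTTTT
Step 2: 8 trees catch fire, 5 burn out
  F...FT
  TF.FTT
  F.FTTT
  ...TTT
  F..TTT
  TFTTTT
Step 3: 6 trees catch fire, 8 burn out
  .....F
  F...FT
  ...FTT
  ...TTT
  ...TTT
  F.FTTT
Step 4: 4 trees catch fire, 6 burn out
  ......
  .....F
  ....FT
  ...FTT
  ...TTT
  ...FTT

......
.....F
....FT
...FTT
...TTT
...FTT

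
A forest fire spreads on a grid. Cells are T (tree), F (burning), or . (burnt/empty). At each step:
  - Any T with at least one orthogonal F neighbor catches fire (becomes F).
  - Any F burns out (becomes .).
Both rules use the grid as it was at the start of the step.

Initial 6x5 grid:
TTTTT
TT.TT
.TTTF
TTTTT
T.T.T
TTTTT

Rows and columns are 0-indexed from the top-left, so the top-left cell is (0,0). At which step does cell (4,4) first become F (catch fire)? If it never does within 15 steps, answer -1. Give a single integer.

Step 1: cell (4,4)='T' (+3 fires, +1 burnt)
Step 2: cell (4,4)='F' (+5 fires, +3 burnt)
  -> target ignites at step 2
Step 3: cell (4,4)='.' (+4 fires, +5 burnt)
Step 4: cell (4,4)='.' (+5 fires, +4 burnt)
Step 5: cell (4,4)='.' (+4 fires, +5 burnt)
Step 6: cell (4,4)='.' (+3 fires, +4 burnt)
Step 7: cell (4,4)='.' (+1 fires, +3 burnt)
Step 8: cell (4,4)='.' (+0 fires, +1 burnt)
  fire out at step 8

2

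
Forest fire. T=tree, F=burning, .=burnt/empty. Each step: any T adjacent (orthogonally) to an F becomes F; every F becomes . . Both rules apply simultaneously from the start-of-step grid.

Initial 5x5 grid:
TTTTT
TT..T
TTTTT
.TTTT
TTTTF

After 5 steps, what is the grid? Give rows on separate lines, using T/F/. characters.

Step 1: 2 trees catch fire, 1 burn out
  TTTTT
  TT..T
  TTTTT
  .TTTF
  TTTF.
Step 2: 3 trees catch fire, 2 burn out
  TTTTT
  TT..T
  TTTTF
  .TTF.
  TTF..
Step 3: 4 trees catch fire, 3 burn out
  TTTTT
  TT..F
  TTTF.
  .TF..
  TF...
Step 4: 4 trees catch fire, 4 burn out
  TTTTF
  TT...
  TTF..
  .F...
  F....
Step 5: 2 trees catch fire, 4 burn out
  TTTF.
  TT...
  TF...
  .....
  .....

TTTF.
TT...
TF...
.....
.....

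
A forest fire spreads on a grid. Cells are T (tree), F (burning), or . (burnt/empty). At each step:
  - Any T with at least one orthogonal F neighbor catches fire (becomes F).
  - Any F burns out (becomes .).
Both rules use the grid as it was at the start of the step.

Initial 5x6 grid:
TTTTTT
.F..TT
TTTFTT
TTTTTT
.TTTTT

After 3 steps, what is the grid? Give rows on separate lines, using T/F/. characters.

Step 1: 5 trees catch fire, 2 burn out
  TFTTTT
  ....TT
  TFF.FT
  TTTFTT
  .TTTTT
Step 2: 9 trees catch fire, 5 burn out
  F.FTTT
  ....FT
  F....F
  TFF.FT
  .TTFTT
Step 3: 8 trees catch fire, 9 burn out
  ...FFT
  .....F
  ......
  F....F
  .FF.FT

...FFT
.....F
......
F....F
.FF.FT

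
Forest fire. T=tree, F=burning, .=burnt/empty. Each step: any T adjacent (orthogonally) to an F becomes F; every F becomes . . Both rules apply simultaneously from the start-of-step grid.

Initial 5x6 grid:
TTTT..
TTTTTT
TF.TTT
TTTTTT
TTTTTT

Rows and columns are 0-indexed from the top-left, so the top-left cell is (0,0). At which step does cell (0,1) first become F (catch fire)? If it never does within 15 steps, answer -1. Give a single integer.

Step 1: cell (0,1)='T' (+3 fires, +1 burnt)
Step 2: cell (0,1)='F' (+6 fires, +3 burnt)
  -> target ignites at step 2
Step 3: cell (0,1)='.' (+6 fires, +6 burnt)
Step 4: cell (0,1)='.' (+5 fires, +6 burnt)
Step 5: cell (0,1)='.' (+4 fires, +5 burnt)
Step 6: cell (0,1)='.' (+2 fires, +4 burnt)
Step 7: cell (0,1)='.' (+0 fires, +2 burnt)
  fire out at step 7

2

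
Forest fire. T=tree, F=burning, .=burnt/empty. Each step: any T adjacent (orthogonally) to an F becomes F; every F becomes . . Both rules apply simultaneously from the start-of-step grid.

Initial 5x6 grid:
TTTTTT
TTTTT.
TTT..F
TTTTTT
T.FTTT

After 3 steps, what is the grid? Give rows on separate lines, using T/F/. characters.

Step 1: 3 trees catch fire, 2 burn out
  TTTTTT
  TTTTT.
  TTT...
  TTFTTF
  T..FTT
Step 2: 6 trees catch fire, 3 burn out
  TTTTTT
  TTTTT.
  TTF...
  TF.FF.
  T...FF
Step 3: 3 trees catch fire, 6 burn out
  TTTTTT
  TTFTT.
  TF....
  F.....
  T.....

TTTTTT
TTFTT.
TF....
F.....
T.....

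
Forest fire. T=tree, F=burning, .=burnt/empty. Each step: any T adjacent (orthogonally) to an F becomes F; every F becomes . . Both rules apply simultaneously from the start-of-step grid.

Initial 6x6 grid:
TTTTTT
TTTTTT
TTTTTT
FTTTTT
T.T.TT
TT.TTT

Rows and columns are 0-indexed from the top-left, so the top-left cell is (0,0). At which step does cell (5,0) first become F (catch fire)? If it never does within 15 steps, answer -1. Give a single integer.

Step 1: cell (5,0)='T' (+3 fires, +1 burnt)
Step 2: cell (5,0)='F' (+4 fires, +3 burnt)
  -> target ignites at step 2
Step 3: cell (5,0)='.' (+6 fires, +4 burnt)
Step 4: cell (5,0)='.' (+4 fires, +6 burnt)
Step 5: cell (5,0)='.' (+5 fires, +4 burnt)
Step 6: cell (5,0)='.' (+5 fires, +5 burnt)
Step 7: cell (5,0)='.' (+4 fires, +5 burnt)
Step 8: cell (5,0)='.' (+1 fires, +4 burnt)
Step 9: cell (5,0)='.' (+0 fires, +1 burnt)
  fire out at step 9

2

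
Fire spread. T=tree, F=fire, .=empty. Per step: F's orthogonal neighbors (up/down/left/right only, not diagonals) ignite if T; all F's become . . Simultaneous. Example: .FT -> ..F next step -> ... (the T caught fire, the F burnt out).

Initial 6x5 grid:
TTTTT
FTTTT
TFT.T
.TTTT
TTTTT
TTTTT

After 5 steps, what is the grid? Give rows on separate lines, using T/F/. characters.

Step 1: 5 trees catch fire, 2 burn out
  FTTTT
  .FTTT
  F.F.T
  .FTTT
  TTTTT
  TTTTT
Step 2: 4 trees catch fire, 5 burn out
  .FTTT
  ..FTT
  ....T
  ..FTT
  TFTTT
  TTTTT
Step 3: 6 trees catch fire, 4 burn out
  ..FTT
  ...FT
  ....T
  ...FT
  F.FTT
  TFTTT
Step 4: 6 trees catch fire, 6 burn out
  ...FT
  ....F
  ....T
  ....F
  ...FT
  F.FTT
Step 5: 4 trees catch fire, 6 burn out
  ....F
  .....
  ....F
  .....
  ....F
  ...FT

....F
.....
....F
.....
....F
...FT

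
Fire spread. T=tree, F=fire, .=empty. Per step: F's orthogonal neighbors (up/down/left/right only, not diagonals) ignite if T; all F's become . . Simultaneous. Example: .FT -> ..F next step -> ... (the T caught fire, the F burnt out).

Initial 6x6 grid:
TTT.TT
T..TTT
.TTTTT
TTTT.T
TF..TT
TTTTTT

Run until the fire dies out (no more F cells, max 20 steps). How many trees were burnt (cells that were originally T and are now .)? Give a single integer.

Answer: 24

Derivation:
Step 1: +3 fires, +1 burnt (F count now 3)
Step 2: +5 fires, +3 burnt (F count now 5)
Step 3: +3 fires, +5 burnt (F count now 3)
Step 4: +2 fires, +3 burnt (F count now 2)
Step 5: +4 fires, +2 burnt (F count now 4)
Step 6: +3 fires, +4 burnt (F count now 3)
Step 7: +3 fires, +3 burnt (F count now 3)
Step 8: +1 fires, +3 burnt (F count now 1)
Step 9: +0 fires, +1 burnt (F count now 0)
Fire out after step 9
Initially T: 28, now '.': 32
Total burnt (originally-T cells now '.'): 24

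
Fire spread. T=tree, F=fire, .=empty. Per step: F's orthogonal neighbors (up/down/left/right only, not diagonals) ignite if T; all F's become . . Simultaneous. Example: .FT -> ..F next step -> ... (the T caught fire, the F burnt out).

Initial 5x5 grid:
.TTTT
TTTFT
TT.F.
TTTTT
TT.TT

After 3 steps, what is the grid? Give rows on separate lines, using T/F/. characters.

Step 1: 4 trees catch fire, 2 burn out
  .TTFT
  TTF.F
  TT...
  TTTFT
  TT.TT
Step 2: 6 trees catch fire, 4 burn out
  .TF.F
  TF...
  TT...
  TTF.F
  TT.FT
Step 3: 5 trees catch fire, 6 burn out
  .F...
  F....
  TF...
  TF...
  TT..F

.F...
F....
TF...
TF...
TT..F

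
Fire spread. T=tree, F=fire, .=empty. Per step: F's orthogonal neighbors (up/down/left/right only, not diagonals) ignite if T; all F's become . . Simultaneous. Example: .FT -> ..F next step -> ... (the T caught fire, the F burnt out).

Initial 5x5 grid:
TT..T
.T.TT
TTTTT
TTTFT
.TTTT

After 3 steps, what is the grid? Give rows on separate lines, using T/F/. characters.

Step 1: 4 trees catch fire, 1 burn out
  TT..T
  .T.TT
  TTTFT
  TTF.F
  .TTFT
Step 2: 6 trees catch fire, 4 burn out
  TT..T
  .T.FT
  TTF.F
  TF...
  .TF.F
Step 3: 4 trees catch fire, 6 burn out
  TT..T
  .T..F
  TF...
  F....
  .F...

TT..T
.T..F
TF...
F....
.F...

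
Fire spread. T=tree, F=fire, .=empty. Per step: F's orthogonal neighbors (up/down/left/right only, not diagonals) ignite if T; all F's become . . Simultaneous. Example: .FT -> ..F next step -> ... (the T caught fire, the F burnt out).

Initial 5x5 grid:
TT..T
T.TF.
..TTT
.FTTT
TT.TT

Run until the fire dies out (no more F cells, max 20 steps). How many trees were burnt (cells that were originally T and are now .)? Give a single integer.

Answer: 11

Derivation:
Step 1: +4 fires, +2 burnt (F count now 4)
Step 2: +4 fires, +4 burnt (F count now 4)
Step 3: +2 fires, +4 burnt (F count now 2)
Step 4: +1 fires, +2 burnt (F count now 1)
Step 5: +0 fires, +1 burnt (F count now 0)
Fire out after step 5
Initially T: 15, now '.': 21
Total burnt (originally-T cells now '.'): 11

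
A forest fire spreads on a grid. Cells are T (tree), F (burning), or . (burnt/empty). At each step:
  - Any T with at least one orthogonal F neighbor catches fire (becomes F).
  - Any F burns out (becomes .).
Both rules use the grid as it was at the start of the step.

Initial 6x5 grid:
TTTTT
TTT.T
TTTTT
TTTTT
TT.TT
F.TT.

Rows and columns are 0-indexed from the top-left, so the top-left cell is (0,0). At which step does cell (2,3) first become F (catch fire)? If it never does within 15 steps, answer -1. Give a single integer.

Step 1: cell (2,3)='T' (+1 fires, +1 burnt)
Step 2: cell (2,3)='T' (+2 fires, +1 burnt)
Step 3: cell (2,3)='T' (+2 fires, +2 burnt)
Step 4: cell (2,3)='T' (+3 fires, +2 burnt)
Step 5: cell (2,3)='T' (+4 fires, +3 burnt)
Step 6: cell (2,3)='F' (+5 fires, +4 burnt)
  -> target ignites at step 6
Step 7: cell (2,3)='.' (+4 fires, +5 burnt)
Step 8: cell (2,3)='.' (+3 fires, +4 burnt)
Step 9: cell (2,3)='.' (+1 fires, +3 burnt)
Step 10: cell (2,3)='.' (+0 fires, +1 burnt)
  fire out at step 10

6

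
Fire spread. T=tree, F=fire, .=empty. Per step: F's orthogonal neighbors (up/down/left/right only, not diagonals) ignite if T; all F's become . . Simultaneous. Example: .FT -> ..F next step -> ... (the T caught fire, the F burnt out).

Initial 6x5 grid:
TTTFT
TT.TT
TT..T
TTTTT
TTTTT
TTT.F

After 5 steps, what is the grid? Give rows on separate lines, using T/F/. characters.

Step 1: 4 trees catch fire, 2 burn out
  TTF.F
  TT.FT
  TT..T
  TTTTT
  TTTTF
  TTT..
Step 2: 4 trees catch fire, 4 burn out
  TF...
  TT..F
  TT..T
  TTTTF
  TTTF.
  TTT..
Step 3: 5 trees catch fire, 4 burn out
  F....
  TF...
  TT..F
  TTTF.
  TTF..
  TTT..
Step 4: 5 trees catch fire, 5 burn out
  .....
  F....
  TF...
  TTF..
  TF...
  TTF..
Step 5: 4 trees catch fire, 5 burn out
  .....
  .....
  F....
  TF...
  F....
  TF...

.....
.....
F....
TF...
F....
TF...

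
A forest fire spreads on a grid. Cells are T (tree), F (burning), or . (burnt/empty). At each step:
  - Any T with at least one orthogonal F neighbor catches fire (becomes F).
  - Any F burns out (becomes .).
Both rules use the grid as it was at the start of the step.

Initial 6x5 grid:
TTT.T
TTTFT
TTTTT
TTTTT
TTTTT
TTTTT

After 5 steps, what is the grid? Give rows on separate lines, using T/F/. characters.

Step 1: 3 trees catch fire, 1 burn out
  TTT.T
  TTF.F
  TTTFT
  TTTTT
  TTTTT
  TTTTT
Step 2: 6 trees catch fire, 3 burn out
  TTF.F
  TF...
  TTF.F
  TTTFT
  TTTTT
  TTTTT
Step 3: 6 trees catch fire, 6 burn out
  TF...
  F....
  TF...
  TTF.F
  TTTFT
  TTTTT
Step 4: 6 trees catch fire, 6 burn out
  F....
  .....
  F....
  TF...
  TTF.F
  TTTFT
Step 5: 4 trees catch fire, 6 burn out
  .....
  .....
  .....
  F....
  TF...
  TTF.F

.....
.....
.....
F....
TF...
TTF.F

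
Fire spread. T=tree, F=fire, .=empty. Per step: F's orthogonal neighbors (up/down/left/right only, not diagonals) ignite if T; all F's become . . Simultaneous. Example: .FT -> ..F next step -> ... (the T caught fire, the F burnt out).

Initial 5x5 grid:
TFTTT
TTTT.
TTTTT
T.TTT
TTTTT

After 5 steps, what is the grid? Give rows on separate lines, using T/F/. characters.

Step 1: 3 trees catch fire, 1 burn out
  F.FTT
  TFTT.
  TTTTT
  T.TTT
  TTTTT
Step 2: 4 trees catch fire, 3 burn out
  ...FT
  F.FT.
  TFTTT
  T.TTT
  TTTTT
Step 3: 4 trees catch fire, 4 burn out
  ....F
  ...F.
  F.FTT
  T.TTT
  TTTTT
Step 4: 3 trees catch fire, 4 burn out
  .....
  .....
  ...FT
  F.FTT
  TTTTT
Step 5: 4 trees catch fire, 3 burn out
  .....
  .....
  ....F
  ...FT
  FTFTT

.....
.....
....F
...FT
FTFTT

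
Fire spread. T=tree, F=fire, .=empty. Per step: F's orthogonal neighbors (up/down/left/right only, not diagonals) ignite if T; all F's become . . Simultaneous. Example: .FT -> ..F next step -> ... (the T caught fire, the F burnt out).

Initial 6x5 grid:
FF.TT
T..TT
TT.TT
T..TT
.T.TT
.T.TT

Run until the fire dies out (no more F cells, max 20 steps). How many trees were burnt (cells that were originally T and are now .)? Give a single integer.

Step 1: +1 fires, +2 burnt (F count now 1)
Step 2: +1 fires, +1 burnt (F count now 1)
Step 3: +2 fires, +1 burnt (F count now 2)
Step 4: +0 fires, +2 burnt (F count now 0)
Fire out after step 4
Initially T: 18, now '.': 16
Total burnt (originally-T cells now '.'): 4

Answer: 4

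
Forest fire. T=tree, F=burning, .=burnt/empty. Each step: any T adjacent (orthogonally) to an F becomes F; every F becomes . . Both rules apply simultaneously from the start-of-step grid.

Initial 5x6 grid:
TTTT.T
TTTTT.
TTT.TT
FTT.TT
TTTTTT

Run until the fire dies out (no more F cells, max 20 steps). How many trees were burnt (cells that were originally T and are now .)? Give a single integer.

Step 1: +3 fires, +1 burnt (F count now 3)
Step 2: +4 fires, +3 burnt (F count now 4)
Step 3: +4 fires, +4 burnt (F count now 4)
Step 4: +3 fires, +4 burnt (F count now 3)
Step 5: +3 fires, +3 burnt (F count now 3)
Step 6: +4 fires, +3 burnt (F count now 4)
Step 7: +2 fires, +4 burnt (F count now 2)
Step 8: +1 fires, +2 burnt (F count now 1)
Step 9: +0 fires, +1 burnt (F count now 0)
Fire out after step 9
Initially T: 25, now '.': 29
Total burnt (originally-T cells now '.'): 24

Answer: 24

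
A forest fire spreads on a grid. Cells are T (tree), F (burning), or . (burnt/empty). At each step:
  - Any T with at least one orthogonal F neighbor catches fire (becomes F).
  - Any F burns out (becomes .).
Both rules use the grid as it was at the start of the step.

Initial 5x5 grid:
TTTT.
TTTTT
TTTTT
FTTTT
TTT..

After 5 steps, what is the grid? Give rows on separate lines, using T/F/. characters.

Step 1: 3 trees catch fire, 1 burn out
  TTTT.
  TTTTT
  FTTTT
  .FTTT
  FTT..
Step 2: 4 trees catch fire, 3 burn out
  TTTT.
  FTTTT
  .FTTT
  ..FTT
  .FT..
Step 3: 5 trees catch fire, 4 burn out
  FTTT.
  .FTTT
  ..FTT
  ...FT
  ..F..
Step 4: 4 trees catch fire, 5 burn out
  .FTT.
  ..FTT
  ...FT
  ....F
  .....
Step 5: 3 trees catch fire, 4 burn out
  ..FT.
  ...FT
  ....F
  .....
  .....

..FT.
...FT
....F
.....
.....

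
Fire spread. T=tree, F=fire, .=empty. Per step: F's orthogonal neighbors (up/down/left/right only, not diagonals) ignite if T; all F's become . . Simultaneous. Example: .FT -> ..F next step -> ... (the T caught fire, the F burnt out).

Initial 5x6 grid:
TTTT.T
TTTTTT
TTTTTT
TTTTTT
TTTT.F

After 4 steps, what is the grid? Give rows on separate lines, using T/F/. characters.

Step 1: 1 trees catch fire, 1 burn out
  TTTT.T
  TTTTTT
  TTTTTT
  TTTTTF
  TTTT..
Step 2: 2 trees catch fire, 1 burn out
  TTTT.T
  TTTTTT
  TTTTTF
  TTTTF.
  TTTT..
Step 3: 3 trees catch fire, 2 burn out
  TTTT.T
  TTTTTF
  TTTTF.
  TTTF..
  TTTT..
Step 4: 5 trees catch fire, 3 burn out
  TTTT.F
  TTTTF.
  TTTF..
  TTF...
  TTTF..

TTTT.F
TTTTF.
TTTF..
TTF...
TTTF..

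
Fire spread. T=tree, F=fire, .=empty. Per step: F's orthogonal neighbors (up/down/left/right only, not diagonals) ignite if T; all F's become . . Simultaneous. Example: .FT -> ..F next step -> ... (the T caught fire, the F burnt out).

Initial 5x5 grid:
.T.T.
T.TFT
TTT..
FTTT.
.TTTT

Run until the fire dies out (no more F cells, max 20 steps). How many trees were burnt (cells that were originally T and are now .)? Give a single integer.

Step 1: +5 fires, +2 burnt (F count now 5)
Step 2: +5 fires, +5 burnt (F count now 5)
Step 3: +2 fires, +5 burnt (F count now 2)
Step 4: +1 fires, +2 burnt (F count now 1)
Step 5: +1 fires, +1 burnt (F count now 1)
Step 6: +0 fires, +1 burnt (F count now 0)
Fire out after step 6
Initially T: 15, now '.': 24
Total burnt (originally-T cells now '.'): 14

Answer: 14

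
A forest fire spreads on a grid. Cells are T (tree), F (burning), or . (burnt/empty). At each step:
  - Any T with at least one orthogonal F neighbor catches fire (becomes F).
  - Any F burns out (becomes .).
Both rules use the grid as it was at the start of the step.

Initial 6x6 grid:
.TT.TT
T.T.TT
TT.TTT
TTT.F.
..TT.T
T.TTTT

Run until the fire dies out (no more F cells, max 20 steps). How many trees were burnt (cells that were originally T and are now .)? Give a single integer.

Step 1: +1 fires, +1 burnt (F count now 1)
Step 2: +3 fires, +1 burnt (F count now 3)
Step 3: +2 fires, +3 burnt (F count now 2)
Step 4: +1 fires, +2 burnt (F count now 1)
Step 5: +0 fires, +1 burnt (F count now 0)
Fire out after step 5
Initially T: 24, now '.': 19
Total burnt (originally-T cells now '.'): 7

Answer: 7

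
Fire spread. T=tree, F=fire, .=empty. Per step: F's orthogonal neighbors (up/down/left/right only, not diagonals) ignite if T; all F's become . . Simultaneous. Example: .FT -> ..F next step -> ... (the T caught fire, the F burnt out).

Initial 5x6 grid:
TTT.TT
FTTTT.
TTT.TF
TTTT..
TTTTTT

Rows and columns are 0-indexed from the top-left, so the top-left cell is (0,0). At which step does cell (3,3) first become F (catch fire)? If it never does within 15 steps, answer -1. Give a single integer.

Step 1: cell (3,3)='T' (+4 fires, +2 burnt)
Step 2: cell (3,3)='T' (+5 fires, +4 burnt)
Step 3: cell (3,3)='T' (+6 fires, +5 burnt)
Step 4: cell (3,3)='T' (+3 fires, +6 burnt)
Step 5: cell (3,3)='F' (+2 fires, +3 burnt)
  -> target ignites at step 5
Step 6: cell (3,3)='.' (+1 fires, +2 burnt)
Step 7: cell (3,3)='.' (+1 fires, +1 burnt)
Step 8: cell (3,3)='.' (+1 fires, +1 burnt)
Step 9: cell (3,3)='.' (+0 fires, +1 burnt)
  fire out at step 9

5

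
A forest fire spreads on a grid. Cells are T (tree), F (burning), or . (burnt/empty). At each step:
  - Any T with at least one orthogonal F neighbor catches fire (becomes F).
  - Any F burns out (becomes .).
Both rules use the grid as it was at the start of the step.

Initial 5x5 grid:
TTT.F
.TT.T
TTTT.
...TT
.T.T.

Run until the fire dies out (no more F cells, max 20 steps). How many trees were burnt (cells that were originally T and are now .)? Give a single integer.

Step 1: +1 fires, +1 burnt (F count now 1)
Step 2: +0 fires, +1 burnt (F count now 0)
Fire out after step 2
Initially T: 14, now '.': 12
Total burnt (originally-T cells now '.'): 1

Answer: 1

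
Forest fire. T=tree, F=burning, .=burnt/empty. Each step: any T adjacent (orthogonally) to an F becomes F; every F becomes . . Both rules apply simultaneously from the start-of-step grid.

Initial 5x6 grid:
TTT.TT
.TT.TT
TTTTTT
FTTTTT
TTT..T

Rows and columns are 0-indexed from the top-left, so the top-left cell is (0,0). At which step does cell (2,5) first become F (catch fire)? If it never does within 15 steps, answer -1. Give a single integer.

Step 1: cell (2,5)='T' (+3 fires, +1 burnt)
Step 2: cell (2,5)='T' (+3 fires, +3 burnt)
Step 3: cell (2,5)='T' (+4 fires, +3 burnt)
Step 4: cell (2,5)='T' (+4 fires, +4 burnt)
Step 5: cell (2,5)='T' (+4 fires, +4 burnt)
Step 6: cell (2,5)='F' (+3 fires, +4 burnt)
  -> target ignites at step 6
Step 7: cell (2,5)='.' (+2 fires, +3 burnt)
Step 8: cell (2,5)='.' (+1 fires, +2 burnt)
Step 9: cell (2,5)='.' (+0 fires, +1 burnt)
  fire out at step 9

6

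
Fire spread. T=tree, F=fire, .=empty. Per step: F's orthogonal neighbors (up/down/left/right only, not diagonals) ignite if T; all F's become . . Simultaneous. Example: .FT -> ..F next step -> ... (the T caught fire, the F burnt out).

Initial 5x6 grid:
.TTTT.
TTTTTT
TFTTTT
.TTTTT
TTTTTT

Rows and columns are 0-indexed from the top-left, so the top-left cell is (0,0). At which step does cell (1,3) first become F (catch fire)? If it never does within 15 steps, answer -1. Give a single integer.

Step 1: cell (1,3)='T' (+4 fires, +1 burnt)
Step 2: cell (1,3)='T' (+6 fires, +4 burnt)
Step 3: cell (1,3)='F' (+6 fires, +6 burnt)
  -> target ignites at step 3
Step 4: cell (1,3)='.' (+5 fires, +6 burnt)
Step 5: cell (1,3)='.' (+4 fires, +5 burnt)
Step 6: cell (1,3)='.' (+1 fires, +4 burnt)
Step 7: cell (1,3)='.' (+0 fires, +1 burnt)
  fire out at step 7

3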